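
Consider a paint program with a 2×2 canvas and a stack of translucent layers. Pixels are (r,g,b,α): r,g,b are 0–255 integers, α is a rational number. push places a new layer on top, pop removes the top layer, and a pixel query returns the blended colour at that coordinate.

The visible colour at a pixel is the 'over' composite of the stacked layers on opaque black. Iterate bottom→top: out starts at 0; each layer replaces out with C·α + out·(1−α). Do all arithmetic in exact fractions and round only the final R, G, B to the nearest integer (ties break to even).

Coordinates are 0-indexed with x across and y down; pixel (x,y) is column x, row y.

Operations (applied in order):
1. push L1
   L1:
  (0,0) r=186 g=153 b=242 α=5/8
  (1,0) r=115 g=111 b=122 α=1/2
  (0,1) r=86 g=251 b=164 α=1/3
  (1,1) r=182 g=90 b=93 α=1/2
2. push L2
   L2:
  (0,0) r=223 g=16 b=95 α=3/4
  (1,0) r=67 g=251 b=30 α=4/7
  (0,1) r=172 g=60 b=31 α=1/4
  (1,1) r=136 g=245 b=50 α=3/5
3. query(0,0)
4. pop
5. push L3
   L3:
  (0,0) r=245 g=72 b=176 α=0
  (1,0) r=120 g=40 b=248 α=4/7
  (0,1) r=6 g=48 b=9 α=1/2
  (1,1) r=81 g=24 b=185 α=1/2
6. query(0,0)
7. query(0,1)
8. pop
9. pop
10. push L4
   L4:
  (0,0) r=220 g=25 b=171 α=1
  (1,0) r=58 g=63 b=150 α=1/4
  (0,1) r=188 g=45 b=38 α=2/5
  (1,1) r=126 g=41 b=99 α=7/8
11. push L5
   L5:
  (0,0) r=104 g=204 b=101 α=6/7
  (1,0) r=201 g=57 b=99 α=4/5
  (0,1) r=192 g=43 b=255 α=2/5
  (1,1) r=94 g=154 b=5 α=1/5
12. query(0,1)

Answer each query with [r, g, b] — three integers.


query (0,0) [L1,L2] — begin 0,0,0
L1 α=5/8: [465/4, 765/8, 605/4]
L2 α=3/4: [3141/16, 1149/32, 1745/16]
rounded: [196, 36, 109]

query (0,0) [L1,L3] — begin 0,0,0
L1 α=5/8: [465/4, 765/8, 605/4]
L3 α=0: [465/4, 765/8, 605/4]
rounded: [116, 96, 151]

query (0,1) [L1,L3] — begin 0,0,0
after L1 α=1/3: [86/3, 251/3, 164/3]
after L3 α=1/2: [52/3, 395/6, 191/6]
rounded: [17, 66, 32]

at x=0,y=1 over L4,L5:
+L4 (α=2/5) → [376/5, 18, 76/5]
+L5 (α=2/5) → [3048/25, 28, 2778/25]
= [122, 28, 111]


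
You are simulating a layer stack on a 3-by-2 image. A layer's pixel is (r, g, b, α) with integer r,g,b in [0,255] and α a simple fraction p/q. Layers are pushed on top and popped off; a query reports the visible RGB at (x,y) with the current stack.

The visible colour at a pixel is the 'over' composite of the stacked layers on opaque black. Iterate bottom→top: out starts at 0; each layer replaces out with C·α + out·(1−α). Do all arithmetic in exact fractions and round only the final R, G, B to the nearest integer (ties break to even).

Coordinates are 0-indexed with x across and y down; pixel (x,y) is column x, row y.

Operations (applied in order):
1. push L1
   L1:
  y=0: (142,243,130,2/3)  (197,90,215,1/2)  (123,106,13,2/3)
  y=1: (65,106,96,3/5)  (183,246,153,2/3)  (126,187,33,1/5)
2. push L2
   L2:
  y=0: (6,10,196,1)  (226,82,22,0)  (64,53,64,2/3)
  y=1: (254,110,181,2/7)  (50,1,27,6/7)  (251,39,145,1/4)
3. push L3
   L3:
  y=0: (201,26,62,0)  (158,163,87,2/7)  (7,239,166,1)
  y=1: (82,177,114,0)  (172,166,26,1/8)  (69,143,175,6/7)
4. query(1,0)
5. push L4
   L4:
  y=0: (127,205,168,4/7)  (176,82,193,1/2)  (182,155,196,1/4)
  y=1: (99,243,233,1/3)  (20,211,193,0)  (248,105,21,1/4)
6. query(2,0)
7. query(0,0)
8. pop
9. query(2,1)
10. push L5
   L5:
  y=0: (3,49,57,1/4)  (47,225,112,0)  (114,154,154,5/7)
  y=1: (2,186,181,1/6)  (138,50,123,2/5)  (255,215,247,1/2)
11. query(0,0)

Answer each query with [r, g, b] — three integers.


at x=1,y=0 over L1,L2,L3:
L1 α=1/2: [197/2, 45, 215/2]
L2 α=0: [197/2, 45, 215/2]
L3 α=2/7: [231/2, 551/7, 1423/14]
rounded: [116, 79, 102]

(2,0) stack=L1,L2,L3,L4; from [0,0,0]:
L1 α=2/3: [82, 212/3, 26/3]
L2 α=2/3: [70, 530/9, 410/9]
L3 α=1: [7, 239, 166]
L4 α=1/4: [203/4, 218, 347/2]
→ [51, 218, 174]

query (0,0) [L1,L2,L3,L4] — begin 0,0,0
after L1 α=2/3: [284/3, 162, 260/3]
after L2 α=1: [6, 10, 196]
after L3 α=0: [6, 10, 196]
after L4 α=4/7: [526/7, 850/7, 180]
= [75, 121, 180]

(2,1) stack=L1,L2,L3; from [0,0,0]:
after L1 α=1/5: [126/5, 187/5, 33/5]
after L2 α=1/4: [1633/20, 189/5, 206/5]
after L3 α=6/7: [9913/140, 4479/35, 5456/35]
→ [71, 128, 156]

query (0,0) [L1,L2,L3,L5] — begin 0,0,0
after L1 α=2/3: [284/3, 162, 260/3]
after L2 α=1: [6, 10, 196]
after L3 α=0: [6, 10, 196]
after L5 α=1/4: [21/4, 79/4, 645/4]
→ [5, 20, 161]


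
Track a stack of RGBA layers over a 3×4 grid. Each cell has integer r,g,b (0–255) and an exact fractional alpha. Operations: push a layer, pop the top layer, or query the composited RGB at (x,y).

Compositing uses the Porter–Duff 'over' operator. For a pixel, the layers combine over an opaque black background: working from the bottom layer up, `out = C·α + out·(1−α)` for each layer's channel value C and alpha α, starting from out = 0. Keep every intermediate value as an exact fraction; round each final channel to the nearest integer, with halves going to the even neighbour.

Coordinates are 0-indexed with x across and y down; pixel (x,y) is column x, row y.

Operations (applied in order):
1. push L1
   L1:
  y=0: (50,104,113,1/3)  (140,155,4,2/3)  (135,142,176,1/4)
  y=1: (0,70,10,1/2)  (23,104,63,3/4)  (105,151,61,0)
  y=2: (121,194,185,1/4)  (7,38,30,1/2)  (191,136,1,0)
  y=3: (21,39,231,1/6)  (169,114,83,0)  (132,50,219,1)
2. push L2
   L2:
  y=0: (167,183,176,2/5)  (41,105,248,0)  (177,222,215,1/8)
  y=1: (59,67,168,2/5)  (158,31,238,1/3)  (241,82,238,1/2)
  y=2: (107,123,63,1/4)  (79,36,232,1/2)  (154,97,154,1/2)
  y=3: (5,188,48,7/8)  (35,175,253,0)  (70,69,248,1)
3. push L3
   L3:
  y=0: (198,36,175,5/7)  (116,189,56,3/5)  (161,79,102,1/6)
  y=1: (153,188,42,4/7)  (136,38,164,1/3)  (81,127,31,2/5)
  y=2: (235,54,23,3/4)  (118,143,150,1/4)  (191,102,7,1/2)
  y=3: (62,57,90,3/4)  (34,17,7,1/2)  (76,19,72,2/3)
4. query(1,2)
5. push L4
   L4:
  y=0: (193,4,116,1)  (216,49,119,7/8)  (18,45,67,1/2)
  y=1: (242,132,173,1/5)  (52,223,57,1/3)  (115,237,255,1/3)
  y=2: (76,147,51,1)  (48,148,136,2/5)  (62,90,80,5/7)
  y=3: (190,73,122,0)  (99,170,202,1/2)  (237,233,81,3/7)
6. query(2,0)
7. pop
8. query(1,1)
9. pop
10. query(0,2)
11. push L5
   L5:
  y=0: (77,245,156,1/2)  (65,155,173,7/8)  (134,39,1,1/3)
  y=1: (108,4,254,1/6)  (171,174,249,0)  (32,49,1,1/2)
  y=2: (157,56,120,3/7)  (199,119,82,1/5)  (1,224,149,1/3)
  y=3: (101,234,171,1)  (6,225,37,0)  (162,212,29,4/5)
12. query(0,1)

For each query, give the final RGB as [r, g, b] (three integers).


(1,2) stack=L1,L2,L3; from [0,0,0]:
after L1 α=1/2: [7/2, 19, 15]
after L2 α=1/2: [165/4, 55/2, 247/2]
after L3 α=1/4: [967/16, 451/8, 1041/8]
= [60, 56, 130]

query (2,0) [L1,L2,L3,L4] — begin 0,0,0
+L1 (α=1/4) → [135/4, 71/2, 44]
+L2 (α=1/8) → [1653/32, 941/16, 523/8]
+L3 (α=1/6) → [13417/192, 5969/96, 3431/48]
+L4 (α=1/2) → [16873/384, 10289/192, 6647/96]
= [44, 54, 69]

(1,1) stack=L1,L2,L3; from [0,0,0]:
after L1 α=3/4: [69/4, 78, 189/4]
after L2 α=1/3: [385/6, 187/3, 665/6]
after L3 α=1/3: [793/9, 488/9, 1157/9]
rounded: [88, 54, 129]

at x=0,y=2 over L1,L2:
+L1 (α=1/4) → [121/4, 97/2, 185/4]
+L2 (α=1/4) → [791/16, 537/8, 807/16]
→ [49, 67, 50]

query (0,1) [L1,L2,L5] — begin 0,0,0
after L1 α=1/2: [0, 35, 5]
after L2 α=2/5: [118/5, 239/5, 351/5]
after L5 α=1/6: [113/3, 81/2, 605/6]
= [38, 40, 101]


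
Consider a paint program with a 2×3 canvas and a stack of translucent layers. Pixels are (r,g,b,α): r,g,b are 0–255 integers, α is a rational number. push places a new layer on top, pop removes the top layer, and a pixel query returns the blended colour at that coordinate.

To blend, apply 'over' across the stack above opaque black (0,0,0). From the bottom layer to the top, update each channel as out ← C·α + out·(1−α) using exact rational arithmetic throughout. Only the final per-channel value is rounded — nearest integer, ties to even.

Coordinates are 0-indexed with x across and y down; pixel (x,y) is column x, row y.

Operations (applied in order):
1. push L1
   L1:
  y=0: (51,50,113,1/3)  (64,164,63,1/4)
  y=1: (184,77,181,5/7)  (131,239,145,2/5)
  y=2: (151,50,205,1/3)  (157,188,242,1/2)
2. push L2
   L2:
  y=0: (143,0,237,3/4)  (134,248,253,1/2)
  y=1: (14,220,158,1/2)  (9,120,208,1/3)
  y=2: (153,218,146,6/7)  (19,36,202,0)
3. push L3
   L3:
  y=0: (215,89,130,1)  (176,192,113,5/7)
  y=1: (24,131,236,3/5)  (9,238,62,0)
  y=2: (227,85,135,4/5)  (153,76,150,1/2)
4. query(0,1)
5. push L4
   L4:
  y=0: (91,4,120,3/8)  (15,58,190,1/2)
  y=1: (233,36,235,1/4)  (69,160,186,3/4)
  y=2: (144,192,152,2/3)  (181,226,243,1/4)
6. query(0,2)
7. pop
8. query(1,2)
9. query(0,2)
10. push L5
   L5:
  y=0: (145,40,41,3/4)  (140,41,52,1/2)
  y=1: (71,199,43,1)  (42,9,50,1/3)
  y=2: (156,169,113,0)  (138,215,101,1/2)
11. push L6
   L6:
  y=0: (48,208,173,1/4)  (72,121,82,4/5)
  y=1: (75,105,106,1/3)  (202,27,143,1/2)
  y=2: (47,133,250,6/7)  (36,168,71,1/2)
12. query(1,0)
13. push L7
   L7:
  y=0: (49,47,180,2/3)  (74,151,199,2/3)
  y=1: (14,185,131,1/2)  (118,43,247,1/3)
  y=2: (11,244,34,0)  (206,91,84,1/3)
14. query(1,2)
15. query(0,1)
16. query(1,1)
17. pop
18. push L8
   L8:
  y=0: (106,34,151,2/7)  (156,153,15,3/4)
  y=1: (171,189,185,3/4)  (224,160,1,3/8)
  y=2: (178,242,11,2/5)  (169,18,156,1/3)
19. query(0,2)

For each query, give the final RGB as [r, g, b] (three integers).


at x=0,y=1 over L1,L2,L3:
L1 α=5/7: [920/7, 55, 905/7]
L2 α=1/2: [509/7, 275/2, 2011/14]
L3 α=3/5: [1522/35, 668/5, 6967/35]
rounded: [43, 134, 199]

query (0,2) [L1,L2,L3,L4] — begin 0,0,0
L1 α=1/3: [151/3, 50/3, 205/3]
L2 α=6/7: [415/3, 3974/21, 2833/21]
L3 α=4/5: [3139/15, 11114/105, 14173/105]
L4 α=2/3: [7459/45, 51434/315, 46093/315]
→ [166, 163, 146]

(1,2) stack=L1,L2,L3; from [0,0,0]:
+L1 (α=1/2) → [157/2, 94, 121]
+L2 (α=0) → [157/2, 94, 121]
+L3 (α=1/2) → [463/4, 85, 271/2]
→ [116, 85, 136]

query (0,2) [L1,L2,L3] — begin 0,0,0
L1 α=1/3: [151/3, 50/3, 205/3]
L2 α=6/7: [415/3, 3974/21, 2833/21]
L3 α=4/5: [3139/15, 11114/105, 14173/105]
→ [209, 106, 135]

query (1,0) [L1,L2,L3,L5,L6] — begin 0,0,0
after L1 α=1/4: [16, 41, 63/4]
after L2 α=1/2: [75, 289/2, 1075/8]
after L3 α=5/7: [1030/7, 1249/7, 3335/28]
after L5 α=1/2: [1005/7, 768/7, 4791/56]
after L6 α=4/5: [3021/35, 4156/35, 23159/280]
= [86, 119, 83]

at x=1,y=2 over L1,L2,L3,L5,L6,L7:
L1 α=1/2: [157/2, 94, 121]
L2 α=0: [157/2, 94, 121]
L3 α=1/2: [463/4, 85, 271/2]
L5 α=1/2: [1015/8, 150, 473/4]
L6 α=1/2: [1303/16, 159, 757/8]
L7 α=1/3: [2951/24, 409/3, 1093/12]
→ [123, 136, 91]

query (0,1) [L1,L2,L3,L5,L6,L7] — begin 0,0,0
after L1 α=5/7: [920/7, 55, 905/7]
after L2 α=1/2: [509/7, 275/2, 2011/14]
after L3 α=3/5: [1522/35, 668/5, 6967/35]
after L5 α=1: [71, 199, 43]
after L6 α=1/3: [217/3, 503/3, 64]
after L7 α=1/2: [259/6, 529/3, 195/2]
→ [43, 176, 98]

(1,1) stack=L1,L2,L3,L5,L6,L7; from [0,0,0]:
after L1 α=2/5: [262/5, 478/5, 58]
after L2 α=1/3: [569/15, 1556/15, 108]
after L3 α=0: [569/15, 1556/15, 108]
after L5 α=1/3: [1768/45, 3247/45, 266/3]
after L6 α=1/2: [5429/45, 2231/45, 695/6]
after L7 α=1/3: [16168/135, 6397/135, 1436/9]
= [120, 47, 160]

query (0,2) [L1,L2,L3,L5,L6,L8] — begin 0,0,0
L1 α=1/3: [151/3, 50/3, 205/3]
L2 α=6/7: [415/3, 3974/21, 2833/21]
L3 α=4/5: [3139/15, 11114/105, 14173/105]
L5 α=0: [3139/15, 11114/105, 14173/105]
L6 α=6/7: [7369/105, 94904/735, 171673/735]
L8 α=2/5: [19829/175, 213484/1225, 177063/1225]
→ [113, 174, 145]


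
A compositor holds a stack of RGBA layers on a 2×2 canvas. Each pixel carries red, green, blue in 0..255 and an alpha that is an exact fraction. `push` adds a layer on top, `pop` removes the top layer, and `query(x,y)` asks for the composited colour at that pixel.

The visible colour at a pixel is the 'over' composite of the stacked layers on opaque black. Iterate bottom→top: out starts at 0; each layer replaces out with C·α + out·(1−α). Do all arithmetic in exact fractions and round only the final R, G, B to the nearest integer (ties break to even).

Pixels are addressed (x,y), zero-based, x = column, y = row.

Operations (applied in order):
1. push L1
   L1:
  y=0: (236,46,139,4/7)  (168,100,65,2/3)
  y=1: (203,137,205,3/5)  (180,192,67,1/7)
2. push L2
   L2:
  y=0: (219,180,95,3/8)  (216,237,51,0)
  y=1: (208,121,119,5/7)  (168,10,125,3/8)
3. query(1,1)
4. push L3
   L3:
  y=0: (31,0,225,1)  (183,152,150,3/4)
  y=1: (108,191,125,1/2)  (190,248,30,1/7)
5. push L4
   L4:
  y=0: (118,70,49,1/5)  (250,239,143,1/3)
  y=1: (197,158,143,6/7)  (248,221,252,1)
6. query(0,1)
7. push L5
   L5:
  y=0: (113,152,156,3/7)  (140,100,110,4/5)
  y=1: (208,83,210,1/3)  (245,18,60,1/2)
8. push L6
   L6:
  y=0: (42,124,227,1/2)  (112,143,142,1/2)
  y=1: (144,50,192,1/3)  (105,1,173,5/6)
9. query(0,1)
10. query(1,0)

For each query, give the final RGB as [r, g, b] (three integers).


at x=1,y=1 over L1,L2:
L1 α=1/7: [180/7, 192/7, 67/7]
L2 α=3/8: [1107/14, 585/28, 370/7]
rounded: [79, 21, 53]

query (0,1) [L1,L2,L3,L4] — begin 0,0,0
+L1 (α=3/5) → [609/5, 411/5, 123]
+L2 (α=5/7) → [6418/35, 3847/35, 841/7]
+L3 (α=1/2) → [5099/35, 5266/35, 858/7]
+L4 (α=6/7) → [46469/245, 38446/245, 6864/49]
= [190, 157, 140]

(0,1) stack=L1,L2,L3,L4,L5,L6; from [0,0,0]:
+L1 (α=3/5) → [609/5, 411/5, 123]
+L2 (α=5/7) → [6418/35, 3847/35, 841/7]
+L3 (α=1/2) → [5099/35, 5266/35, 858/7]
+L4 (α=6/7) → [46469/245, 38446/245, 6864/49]
+L5 (α=1/3) → [47966/245, 32409/245, 8006/49]
+L6 (α=1/3) → [131212/735, 77068/735, 25420/147]
→ [179, 105, 173]

at x=1,y=0 over L1,L2,L3,L4,L5,L6:
L1 α=2/3: [112, 200/3, 130/3]
L2 α=0: [112, 200/3, 130/3]
L3 α=3/4: [661/4, 392/3, 370/3]
L4 α=1/3: [387/2, 1501/9, 1169/9]
L5 α=4/5: [1507/10, 5101/45, 5129/45]
L6 α=1/2: [2627/20, 5768/45, 11519/90]
→ [131, 128, 128]


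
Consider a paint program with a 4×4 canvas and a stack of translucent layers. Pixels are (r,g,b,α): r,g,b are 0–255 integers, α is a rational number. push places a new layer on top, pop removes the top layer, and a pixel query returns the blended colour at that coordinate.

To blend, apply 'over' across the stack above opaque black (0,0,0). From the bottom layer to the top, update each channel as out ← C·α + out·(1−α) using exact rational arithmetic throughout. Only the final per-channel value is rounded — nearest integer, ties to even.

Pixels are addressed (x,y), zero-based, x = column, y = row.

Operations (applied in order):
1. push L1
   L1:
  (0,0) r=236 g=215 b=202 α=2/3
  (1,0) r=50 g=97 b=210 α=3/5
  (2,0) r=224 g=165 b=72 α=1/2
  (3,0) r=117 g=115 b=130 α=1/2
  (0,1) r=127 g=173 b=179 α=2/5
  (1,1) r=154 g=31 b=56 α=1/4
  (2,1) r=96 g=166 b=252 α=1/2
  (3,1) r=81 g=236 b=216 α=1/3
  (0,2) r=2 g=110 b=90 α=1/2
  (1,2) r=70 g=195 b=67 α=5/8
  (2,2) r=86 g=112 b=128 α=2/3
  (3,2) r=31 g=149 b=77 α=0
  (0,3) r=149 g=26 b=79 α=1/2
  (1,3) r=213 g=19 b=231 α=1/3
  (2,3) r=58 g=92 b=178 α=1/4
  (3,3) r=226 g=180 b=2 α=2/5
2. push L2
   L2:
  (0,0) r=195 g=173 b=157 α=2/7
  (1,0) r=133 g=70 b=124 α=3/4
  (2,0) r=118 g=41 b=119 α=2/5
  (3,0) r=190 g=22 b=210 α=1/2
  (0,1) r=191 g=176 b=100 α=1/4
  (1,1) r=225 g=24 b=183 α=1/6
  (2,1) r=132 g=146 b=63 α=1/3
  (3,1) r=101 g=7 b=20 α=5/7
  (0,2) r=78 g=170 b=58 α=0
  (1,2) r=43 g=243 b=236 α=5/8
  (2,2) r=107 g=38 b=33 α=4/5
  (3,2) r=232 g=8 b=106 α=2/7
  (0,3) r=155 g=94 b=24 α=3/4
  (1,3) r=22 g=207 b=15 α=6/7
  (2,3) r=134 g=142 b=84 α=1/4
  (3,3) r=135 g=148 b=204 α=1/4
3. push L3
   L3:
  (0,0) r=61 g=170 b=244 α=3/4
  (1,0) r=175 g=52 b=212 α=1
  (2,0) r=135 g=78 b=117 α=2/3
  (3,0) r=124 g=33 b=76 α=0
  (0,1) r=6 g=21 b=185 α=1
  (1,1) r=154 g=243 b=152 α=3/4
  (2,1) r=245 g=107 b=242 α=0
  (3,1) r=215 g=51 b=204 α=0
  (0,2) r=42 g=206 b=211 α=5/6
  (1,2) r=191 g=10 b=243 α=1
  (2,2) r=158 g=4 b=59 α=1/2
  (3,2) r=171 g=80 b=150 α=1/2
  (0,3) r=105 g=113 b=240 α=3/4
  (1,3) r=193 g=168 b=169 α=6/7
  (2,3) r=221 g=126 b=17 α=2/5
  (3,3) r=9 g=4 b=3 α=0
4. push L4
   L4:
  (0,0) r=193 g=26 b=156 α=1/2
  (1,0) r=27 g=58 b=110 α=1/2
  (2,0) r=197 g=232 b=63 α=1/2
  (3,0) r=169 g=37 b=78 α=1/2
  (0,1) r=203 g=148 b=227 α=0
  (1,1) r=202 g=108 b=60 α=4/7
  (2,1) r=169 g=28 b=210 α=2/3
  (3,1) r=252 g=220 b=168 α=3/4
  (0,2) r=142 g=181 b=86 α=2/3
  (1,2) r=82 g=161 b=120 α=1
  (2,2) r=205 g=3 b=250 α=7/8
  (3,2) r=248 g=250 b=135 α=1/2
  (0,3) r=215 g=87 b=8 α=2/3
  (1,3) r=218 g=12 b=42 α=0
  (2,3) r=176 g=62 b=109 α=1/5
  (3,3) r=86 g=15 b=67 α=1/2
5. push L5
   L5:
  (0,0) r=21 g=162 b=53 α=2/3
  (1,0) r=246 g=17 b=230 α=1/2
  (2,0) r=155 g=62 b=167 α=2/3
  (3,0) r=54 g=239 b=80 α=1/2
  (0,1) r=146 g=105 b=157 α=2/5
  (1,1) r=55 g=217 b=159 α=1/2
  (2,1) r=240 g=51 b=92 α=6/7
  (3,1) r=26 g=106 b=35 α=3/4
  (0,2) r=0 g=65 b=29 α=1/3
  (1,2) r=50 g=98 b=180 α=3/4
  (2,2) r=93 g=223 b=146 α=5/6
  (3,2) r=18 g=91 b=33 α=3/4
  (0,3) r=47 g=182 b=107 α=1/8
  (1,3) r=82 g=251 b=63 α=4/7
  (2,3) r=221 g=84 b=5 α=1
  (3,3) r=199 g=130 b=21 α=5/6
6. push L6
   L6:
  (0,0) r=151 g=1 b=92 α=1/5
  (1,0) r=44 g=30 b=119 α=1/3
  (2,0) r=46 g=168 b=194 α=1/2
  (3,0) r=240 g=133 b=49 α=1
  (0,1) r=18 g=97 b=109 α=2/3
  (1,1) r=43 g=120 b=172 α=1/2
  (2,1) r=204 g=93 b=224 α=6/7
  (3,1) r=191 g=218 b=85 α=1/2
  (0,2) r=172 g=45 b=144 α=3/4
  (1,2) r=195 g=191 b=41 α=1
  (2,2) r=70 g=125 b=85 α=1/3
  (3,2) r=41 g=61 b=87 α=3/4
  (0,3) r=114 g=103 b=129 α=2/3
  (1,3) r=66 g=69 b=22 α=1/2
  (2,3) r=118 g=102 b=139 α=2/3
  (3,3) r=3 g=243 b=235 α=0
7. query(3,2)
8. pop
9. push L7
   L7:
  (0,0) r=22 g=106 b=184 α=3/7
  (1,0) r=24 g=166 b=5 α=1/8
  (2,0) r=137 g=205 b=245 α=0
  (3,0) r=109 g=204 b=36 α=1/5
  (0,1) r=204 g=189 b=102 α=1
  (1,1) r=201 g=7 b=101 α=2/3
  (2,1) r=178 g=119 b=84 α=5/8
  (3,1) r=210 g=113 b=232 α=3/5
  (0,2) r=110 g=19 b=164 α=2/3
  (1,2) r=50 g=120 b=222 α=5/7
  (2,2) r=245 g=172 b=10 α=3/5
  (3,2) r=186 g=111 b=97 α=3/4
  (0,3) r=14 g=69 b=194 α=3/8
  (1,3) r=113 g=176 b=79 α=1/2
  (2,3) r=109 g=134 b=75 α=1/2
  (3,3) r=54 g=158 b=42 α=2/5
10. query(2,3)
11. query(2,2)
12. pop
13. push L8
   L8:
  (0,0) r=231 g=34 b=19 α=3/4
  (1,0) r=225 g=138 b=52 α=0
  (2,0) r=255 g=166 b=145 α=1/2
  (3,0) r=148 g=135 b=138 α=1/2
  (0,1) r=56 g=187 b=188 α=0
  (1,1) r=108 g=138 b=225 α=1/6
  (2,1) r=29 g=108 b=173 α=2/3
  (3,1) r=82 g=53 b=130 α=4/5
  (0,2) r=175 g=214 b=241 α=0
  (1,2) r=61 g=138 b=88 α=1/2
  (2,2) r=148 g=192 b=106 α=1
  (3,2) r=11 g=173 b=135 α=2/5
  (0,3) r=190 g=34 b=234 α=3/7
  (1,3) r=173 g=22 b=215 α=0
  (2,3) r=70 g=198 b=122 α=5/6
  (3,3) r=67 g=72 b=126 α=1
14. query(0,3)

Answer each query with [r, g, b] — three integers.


(3,2) stack=L1,L2,L3,L4,L5,L6; from [0,0,0]:
after L1 α=0: [0, 0, 0]
after L2 α=2/7: [464/7, 16/7, 212/7]
after L3 α=1/2: [1661/14, 288/7, 631/7]
after L4 α=1/2: [5133/28, 1019/7, 788/7]
after L5 α=3/4: [6645/112, 1465/14, 1481/28]
after L6 α=3/4: [20421/448, 4027/56, 8789/112]
→ [46, 72, 78]

(2,3) stack=L1,L2,L3,L4,L5,L7; from [0,0,0]:
L1 α=1/4: [29/2, 23, 89/2]
L2 α=1/4: [355/8, 211/4, 435/8]
L3 α=2/5: [4601/40, 1641/20, 1577/40]
L4 α=1/5: [6361/50, 1951/25, 2667/50]
L5 α=1: [221, 84, 5]
L7 α=1/2: [165, 109, 40]
= [165, 109, 40]

(2,2) stack=L1,L2,L3,L4,L5,L7; from [0,0,0]:
L1 α=2/3: [172/3, 224/3, 256/3]
L2 α=4/5: [1456/15, 136/3, 652/15]
L3 α=1/2: [1913/15, 74/3, 1537/30]
L4 α=7/8: [11719/60, 137/24, 54037/240]
L5 α=5/6: [39619/360, 26897/144, 229237/1440]
L7 α=3/5: [171919/900, 64049/360, 250837/3600]
= [191, 178, 70]

(0,3) stack=L1,L2,L3,L4,L5,L8; from [0,0,0]:
after L1 α=1/2: [149/2, 13, 79/2]
after L2 α=3/4: [1079/8, 295/4, 223/8]
after L3 α=3/4: [3599/32, 1651/16, 5983/32]
after L4 α=2/3: [17359/96, 4435/48, 2165/32]
after L5 α=1/8: [126025/768, 39781/384, 18579/256]
after L8 α=3/7: [235465/1344, 49573/672, 63507/448]
= [175, 74, 142]


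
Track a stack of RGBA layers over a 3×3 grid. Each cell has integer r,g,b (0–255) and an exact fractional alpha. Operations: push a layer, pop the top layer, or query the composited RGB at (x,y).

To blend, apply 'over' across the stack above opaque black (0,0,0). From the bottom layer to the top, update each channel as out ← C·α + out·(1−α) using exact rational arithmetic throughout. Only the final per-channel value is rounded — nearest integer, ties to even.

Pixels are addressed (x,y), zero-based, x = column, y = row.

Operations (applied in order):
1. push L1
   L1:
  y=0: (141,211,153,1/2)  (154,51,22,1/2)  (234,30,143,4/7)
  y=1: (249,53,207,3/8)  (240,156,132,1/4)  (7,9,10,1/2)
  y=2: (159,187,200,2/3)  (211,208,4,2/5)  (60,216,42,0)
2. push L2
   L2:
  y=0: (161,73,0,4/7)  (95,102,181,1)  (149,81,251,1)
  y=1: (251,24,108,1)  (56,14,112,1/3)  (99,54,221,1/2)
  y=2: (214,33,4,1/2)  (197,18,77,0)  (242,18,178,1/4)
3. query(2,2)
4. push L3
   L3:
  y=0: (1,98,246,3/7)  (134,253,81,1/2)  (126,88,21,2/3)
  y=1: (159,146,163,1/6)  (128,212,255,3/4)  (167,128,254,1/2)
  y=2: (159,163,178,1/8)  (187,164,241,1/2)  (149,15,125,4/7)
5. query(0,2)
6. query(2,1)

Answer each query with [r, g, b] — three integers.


query (2,2) [L1,L2] — begin 0,0,0
+L1 (α=0) → [0, 0, 0]
+L2 (α=1/4) → [121/2, 9/2, 89/2]
rounded: [60, 4, 44]

at x=0,y=2 over L1,L2,L3:
after L1 α=2/3: [106, 374/3, 400/3]
after L2 α=1/2: [160, 473/6, 206/3]
after L3 α=1/8: [1279/8, 4289/48, 247/3]
= [160, 89, 82]

at x=2,y=1 over L1,L2,L3:
L1 α=1/2: [7/2, 9/2, 5]
L2 α=1/2: [205/4, 117/4, 113]
L3 α=1/2: [873/8, 629/8, 367/2]
→ [109, 79, 184]


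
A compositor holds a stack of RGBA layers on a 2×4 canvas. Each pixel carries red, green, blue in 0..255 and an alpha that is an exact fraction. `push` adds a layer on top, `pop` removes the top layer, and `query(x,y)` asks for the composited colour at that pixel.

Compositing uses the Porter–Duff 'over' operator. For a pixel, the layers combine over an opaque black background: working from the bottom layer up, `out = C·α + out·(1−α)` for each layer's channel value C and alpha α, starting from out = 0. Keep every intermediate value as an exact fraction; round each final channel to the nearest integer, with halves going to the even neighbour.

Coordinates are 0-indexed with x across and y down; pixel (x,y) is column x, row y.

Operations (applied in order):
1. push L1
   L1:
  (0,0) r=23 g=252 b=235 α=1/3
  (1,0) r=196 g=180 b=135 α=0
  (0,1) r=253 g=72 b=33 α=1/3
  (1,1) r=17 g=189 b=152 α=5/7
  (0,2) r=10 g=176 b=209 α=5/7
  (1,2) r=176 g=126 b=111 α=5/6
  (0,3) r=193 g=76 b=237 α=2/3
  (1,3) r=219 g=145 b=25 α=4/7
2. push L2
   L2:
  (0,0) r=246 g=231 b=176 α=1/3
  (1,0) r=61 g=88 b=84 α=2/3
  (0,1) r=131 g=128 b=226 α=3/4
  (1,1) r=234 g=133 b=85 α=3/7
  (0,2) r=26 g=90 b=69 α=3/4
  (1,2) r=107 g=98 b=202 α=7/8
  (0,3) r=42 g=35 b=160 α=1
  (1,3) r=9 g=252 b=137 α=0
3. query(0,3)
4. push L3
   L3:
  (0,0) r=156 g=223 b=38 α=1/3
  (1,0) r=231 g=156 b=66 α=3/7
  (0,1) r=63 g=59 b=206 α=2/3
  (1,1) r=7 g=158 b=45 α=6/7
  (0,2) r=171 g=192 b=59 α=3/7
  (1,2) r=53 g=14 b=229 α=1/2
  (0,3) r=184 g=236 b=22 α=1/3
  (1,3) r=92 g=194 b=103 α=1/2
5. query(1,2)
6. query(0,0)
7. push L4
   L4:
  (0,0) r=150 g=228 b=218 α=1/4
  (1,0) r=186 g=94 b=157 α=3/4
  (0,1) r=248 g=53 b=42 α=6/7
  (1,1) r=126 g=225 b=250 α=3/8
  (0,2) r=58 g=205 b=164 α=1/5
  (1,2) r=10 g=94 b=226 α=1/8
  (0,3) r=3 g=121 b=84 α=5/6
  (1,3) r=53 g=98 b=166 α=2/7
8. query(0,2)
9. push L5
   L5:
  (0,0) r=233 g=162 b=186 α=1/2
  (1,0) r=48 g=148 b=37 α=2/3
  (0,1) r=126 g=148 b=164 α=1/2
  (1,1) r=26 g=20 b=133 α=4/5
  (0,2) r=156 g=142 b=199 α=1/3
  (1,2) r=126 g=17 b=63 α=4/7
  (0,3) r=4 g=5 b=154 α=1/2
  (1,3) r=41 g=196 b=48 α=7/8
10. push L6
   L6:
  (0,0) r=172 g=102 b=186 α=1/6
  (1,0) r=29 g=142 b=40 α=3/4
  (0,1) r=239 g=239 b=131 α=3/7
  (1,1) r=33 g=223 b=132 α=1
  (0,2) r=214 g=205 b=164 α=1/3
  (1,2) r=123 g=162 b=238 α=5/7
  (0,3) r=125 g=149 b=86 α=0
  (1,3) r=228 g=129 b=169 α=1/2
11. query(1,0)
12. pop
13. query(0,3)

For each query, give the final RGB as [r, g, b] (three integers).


query (0,3) [L1,L2] — begin 0,0,0
L1 α=2/3: [386/3, 152/3, 158]
L2 α=1: [42, 35, 160]
rounded: [42, 35, 160]

(1,2) stack=L1,L2,L3; from [0,0,0]:
after L1 α=5/6: [440/3, 105, 185/2]
after L2 α=7/8: [2687/24, 791/8, 3013/16]
after L3 α=1/2: [3959/48, 903/16, 6677/32]
= [82, 56, 209]

(0,0) stack=L1,L2,L3; from [0,0,0]:
L1 α=1/3: [23/3, 84, 235/3]
L2 α=1/3: [784/9, 133, 998/9]
L3 α=1/3: [2972/27, 163, 2338/27]
rounded: [110, 163, 87]

query (0,2) [L1,L2,L3,L4] — begin 0,0,0
L1 α=5/7: [50/7, 880/7, 1045/7]
L2 α=3/4: [149/7, 1385/14, 1247/14]
L3 α=3/7: [4187/49, 6802/49, 3733/49]
L4 α=1/5: [3918/49, 37253/245, 22968/245]
= [80, 152, 94]

query (1,0) [L1,L2,L3,L4,L5,L6] — begin 0,0,0
L1 α=0: [0, 0, 0]
L2 α=2/3: [122/3, 176/3, 56]
L3 α=3/7: [2567/21, 2108/21, 422/7]
L4 α=3/4: [14285/84, 4015/42, 3719/28]
L5 α=2/3: [22349/252, 16447/126, 5791/84]
L6 α=3/4: [44273/1008, 70123/504, 15871/336]
→ [44, 139, 47]

at x=0,y=3 over L1,L2,L3,L4,L5:
+L1 (α=2/3) → [386/3, 152/3, 158]
+L2 (α=1) → [42, 35, 160]
+L3 (α=1/3) → [268/3, 102, 114]
+L4 (α=5/6) → [313/18, 707/6, 89]
+L5 (α=1/2) → [385/36, 737/12, 243/2]
→ [11, 61, 122]


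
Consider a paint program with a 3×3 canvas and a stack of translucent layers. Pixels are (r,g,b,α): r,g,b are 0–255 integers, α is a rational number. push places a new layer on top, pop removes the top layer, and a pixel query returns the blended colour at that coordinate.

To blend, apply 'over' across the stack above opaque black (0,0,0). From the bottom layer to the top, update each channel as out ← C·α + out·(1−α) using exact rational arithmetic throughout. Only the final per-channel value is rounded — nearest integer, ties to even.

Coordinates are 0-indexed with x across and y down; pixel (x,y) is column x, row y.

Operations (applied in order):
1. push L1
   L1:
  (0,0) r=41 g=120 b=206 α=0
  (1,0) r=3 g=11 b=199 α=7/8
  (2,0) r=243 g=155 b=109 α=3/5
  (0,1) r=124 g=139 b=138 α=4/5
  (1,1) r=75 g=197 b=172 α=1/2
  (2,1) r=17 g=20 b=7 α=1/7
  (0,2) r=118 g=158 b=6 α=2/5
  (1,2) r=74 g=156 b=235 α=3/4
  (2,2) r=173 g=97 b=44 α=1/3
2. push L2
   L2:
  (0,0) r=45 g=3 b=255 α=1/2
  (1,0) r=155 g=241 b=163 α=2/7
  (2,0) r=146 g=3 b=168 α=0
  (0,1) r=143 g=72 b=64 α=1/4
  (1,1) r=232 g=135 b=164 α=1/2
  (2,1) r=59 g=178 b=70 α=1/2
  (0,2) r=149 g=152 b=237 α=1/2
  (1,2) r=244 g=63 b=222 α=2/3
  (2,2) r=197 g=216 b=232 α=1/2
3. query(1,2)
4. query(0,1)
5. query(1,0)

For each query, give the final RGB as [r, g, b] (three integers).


(1,2) stack=L1,L2; from [0,0,0]:
L1 α=3/4: [111/2, 117, 705/4]
L2 α=2/3: [1087/6, 81, 827/4]
rounded: [181, 81, 207]

query (0,1) [L1,L2] — begin 0,0,0
after L1 α=4/5: [496/5, 556/5, 552/5]
after L2 α=1/4: [2203/20, 507/5, 494/5]
→ [110, 101, 99]

at x=1,y=0 over L1,L2:
+L1 (α=7/8) → [21/8, 77/8, 1393/8]
+L2 (α=2/7) → [2585/56, 4241/56, 9573/56]
rounded: [46, 76, 171]


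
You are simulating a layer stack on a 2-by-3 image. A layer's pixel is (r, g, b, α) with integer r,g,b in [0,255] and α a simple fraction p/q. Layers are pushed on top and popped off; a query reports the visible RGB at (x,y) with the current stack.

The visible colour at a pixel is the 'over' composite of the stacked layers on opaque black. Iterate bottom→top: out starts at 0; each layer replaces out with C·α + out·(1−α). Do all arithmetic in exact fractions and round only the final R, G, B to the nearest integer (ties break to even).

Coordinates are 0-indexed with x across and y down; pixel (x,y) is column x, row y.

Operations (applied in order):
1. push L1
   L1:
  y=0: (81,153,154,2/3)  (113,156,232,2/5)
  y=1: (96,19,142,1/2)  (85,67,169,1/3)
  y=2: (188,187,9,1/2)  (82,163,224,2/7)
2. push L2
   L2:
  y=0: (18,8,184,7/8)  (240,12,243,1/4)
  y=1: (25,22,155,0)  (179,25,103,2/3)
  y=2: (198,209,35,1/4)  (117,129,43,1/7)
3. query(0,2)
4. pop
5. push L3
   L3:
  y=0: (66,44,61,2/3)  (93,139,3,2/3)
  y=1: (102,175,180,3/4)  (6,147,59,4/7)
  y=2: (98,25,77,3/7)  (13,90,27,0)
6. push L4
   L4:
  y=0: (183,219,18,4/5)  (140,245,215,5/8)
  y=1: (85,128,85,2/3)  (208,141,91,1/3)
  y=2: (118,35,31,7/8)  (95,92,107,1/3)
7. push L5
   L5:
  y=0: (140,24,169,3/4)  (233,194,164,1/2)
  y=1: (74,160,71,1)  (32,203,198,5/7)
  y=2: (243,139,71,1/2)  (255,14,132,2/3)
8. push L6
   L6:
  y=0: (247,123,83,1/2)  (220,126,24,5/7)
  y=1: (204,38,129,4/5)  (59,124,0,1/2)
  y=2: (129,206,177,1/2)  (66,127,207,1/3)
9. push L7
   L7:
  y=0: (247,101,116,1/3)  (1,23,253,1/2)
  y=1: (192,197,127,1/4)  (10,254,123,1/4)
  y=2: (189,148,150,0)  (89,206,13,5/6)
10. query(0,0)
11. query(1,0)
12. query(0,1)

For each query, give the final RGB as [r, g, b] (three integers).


query (0,2) [L1,L2] — begin 0,0,0
+L1 (α=1/2) → [94, 187/2, 9/2]
+L2 (α=1/4) → [120, 979/8, 97/8]
= [120, 122, 12]

query (0,0) [L1,L3,L4,L5,L6,L7] — begin 0,0,0
+L1 (α=2/3) → [54, 102, 308/3]
+L3 (α=2/3) → [62, 190/3, 674/9]
+L4 (α=4/5) → [794/5, 2818/15, 1322/45]
+L5 (α=3/4) → [1447/10, 1949/30, 24137/180]
+L6 (α=1/2) → [3917/20, 5639/60, 39077/360]
+L7 (α=1/3) → [2129/10, 8669/90, 59957/540]
= [213, 96, 111]

at x=1,y=0 over L1,L3,L4,L5,L6,L7:
L1 α=2/5: [226/5, 312/5, 464/5]
L3 α=2/3: [1156/15, 1702/15, 494/15]
L4 α=5/8: [582/5, 7827/40, 5869/40]
L5 α=1/2: [1747/10, 15587/80, 12429/80]
L6 α=5/7: [7247/35, 40787/280, 17229/280]
L7 α=1/2: [3641/35, 47227/560, 88069/560]
= [104, 84, 157]

at x=0,y=1 over L1,L3,L4,L5,L6,L7:
L1 α=1/2: [48, 19/2, 71]
L3 α=3/4: [177/2, 1069/8, 611/4]
L4 α=2/3: [517/6, 1039/8, 1291/12]
L5 α=1: [74, 160, 71]
L6 α=4/5: [178, 312/5, 587/5]
L7 α=1/4: [363/2, 1921/20, 599/5]
→ [182, 96, 120]


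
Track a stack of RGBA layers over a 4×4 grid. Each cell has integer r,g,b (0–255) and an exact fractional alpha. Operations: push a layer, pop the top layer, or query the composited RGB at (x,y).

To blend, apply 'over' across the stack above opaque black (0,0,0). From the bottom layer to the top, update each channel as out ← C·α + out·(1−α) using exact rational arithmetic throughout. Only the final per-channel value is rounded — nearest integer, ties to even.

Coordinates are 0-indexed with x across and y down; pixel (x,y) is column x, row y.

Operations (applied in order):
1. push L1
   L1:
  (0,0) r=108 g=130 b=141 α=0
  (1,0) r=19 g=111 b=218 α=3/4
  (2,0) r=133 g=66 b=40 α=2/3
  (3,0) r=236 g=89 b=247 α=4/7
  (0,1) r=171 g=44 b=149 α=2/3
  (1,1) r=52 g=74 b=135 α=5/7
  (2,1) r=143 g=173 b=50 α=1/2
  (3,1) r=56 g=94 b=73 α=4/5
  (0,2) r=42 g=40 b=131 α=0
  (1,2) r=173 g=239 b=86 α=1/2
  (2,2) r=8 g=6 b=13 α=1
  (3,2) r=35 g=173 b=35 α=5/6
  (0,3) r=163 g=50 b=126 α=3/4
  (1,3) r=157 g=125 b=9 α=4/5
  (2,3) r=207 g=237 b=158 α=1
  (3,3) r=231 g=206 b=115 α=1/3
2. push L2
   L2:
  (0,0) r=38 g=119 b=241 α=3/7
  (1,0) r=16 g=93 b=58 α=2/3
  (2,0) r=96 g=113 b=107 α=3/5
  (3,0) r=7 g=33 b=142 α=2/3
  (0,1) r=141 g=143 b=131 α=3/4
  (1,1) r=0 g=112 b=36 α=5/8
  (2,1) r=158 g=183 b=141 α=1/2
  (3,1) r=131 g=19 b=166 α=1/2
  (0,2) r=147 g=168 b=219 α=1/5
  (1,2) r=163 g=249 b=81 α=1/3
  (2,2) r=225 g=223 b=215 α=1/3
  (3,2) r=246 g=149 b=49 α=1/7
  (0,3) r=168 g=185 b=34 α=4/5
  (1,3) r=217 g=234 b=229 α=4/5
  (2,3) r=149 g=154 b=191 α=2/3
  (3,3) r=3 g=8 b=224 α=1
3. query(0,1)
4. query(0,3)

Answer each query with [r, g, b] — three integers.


(0,1) stack=L1,L2; from [0,0,0]:
after L1 α=2/3: [114, 88/3, 298/3]
after L2 α=3/4: [537/4, 1375/12, 1477/12]
rounded: [134, 115, 123]

query (0,3) [L1,L2] — begin 0,0,0
after L1 α=3/4: [489/4, 75/2, 189/2]
after L2 α=4/5: [3177/20, 311/2, 461/10]
rounded: [159, 156, 46]


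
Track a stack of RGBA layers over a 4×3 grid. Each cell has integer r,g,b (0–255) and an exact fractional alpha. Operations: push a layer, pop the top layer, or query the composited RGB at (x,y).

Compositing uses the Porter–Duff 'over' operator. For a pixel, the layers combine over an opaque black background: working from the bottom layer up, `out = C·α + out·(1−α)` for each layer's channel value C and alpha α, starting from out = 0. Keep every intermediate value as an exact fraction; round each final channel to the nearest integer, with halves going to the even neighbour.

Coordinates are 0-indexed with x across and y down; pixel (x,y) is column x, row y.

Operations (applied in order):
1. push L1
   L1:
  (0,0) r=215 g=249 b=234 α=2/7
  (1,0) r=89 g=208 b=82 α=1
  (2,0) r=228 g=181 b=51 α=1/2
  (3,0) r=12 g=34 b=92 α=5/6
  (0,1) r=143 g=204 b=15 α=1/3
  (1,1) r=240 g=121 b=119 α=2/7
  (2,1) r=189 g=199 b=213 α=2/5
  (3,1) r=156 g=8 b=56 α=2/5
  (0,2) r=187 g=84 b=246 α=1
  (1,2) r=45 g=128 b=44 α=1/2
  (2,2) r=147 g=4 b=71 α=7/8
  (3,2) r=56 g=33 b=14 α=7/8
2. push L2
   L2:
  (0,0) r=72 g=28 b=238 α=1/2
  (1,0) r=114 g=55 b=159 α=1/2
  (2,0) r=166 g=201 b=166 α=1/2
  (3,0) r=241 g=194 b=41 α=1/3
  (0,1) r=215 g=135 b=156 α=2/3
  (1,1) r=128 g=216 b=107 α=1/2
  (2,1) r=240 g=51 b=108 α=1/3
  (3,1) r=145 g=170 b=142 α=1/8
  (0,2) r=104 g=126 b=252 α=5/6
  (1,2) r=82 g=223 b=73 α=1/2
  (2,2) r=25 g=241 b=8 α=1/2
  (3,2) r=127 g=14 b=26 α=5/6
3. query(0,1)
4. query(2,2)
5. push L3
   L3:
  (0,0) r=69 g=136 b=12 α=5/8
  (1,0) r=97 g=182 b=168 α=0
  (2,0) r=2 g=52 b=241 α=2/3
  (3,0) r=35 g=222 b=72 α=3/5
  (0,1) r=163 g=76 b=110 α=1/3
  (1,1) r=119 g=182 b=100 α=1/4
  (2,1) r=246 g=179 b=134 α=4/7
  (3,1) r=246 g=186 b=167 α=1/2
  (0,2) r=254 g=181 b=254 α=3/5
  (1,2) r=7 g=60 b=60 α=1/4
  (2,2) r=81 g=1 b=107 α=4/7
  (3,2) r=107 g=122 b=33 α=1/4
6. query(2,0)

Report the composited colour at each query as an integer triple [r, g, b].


(0,1) stack=L1,L2; from [0,0,0]:
+L1 (α=1/3) → [143/3, 68, 5]
+L2 (α=2/3) → [1433/9, 338/3, 317/3]
rounded: [159, 113, 106]

query (2,2) [L1,L2] — begin 0,0,0
after L1 α=7/8: [1029/8, 7/2, 497/8]
after L2 α=1/2: [1229/16, 489/4, 561/16]
rounded: [77, 122, 35]

query (2,0) [L1,L2,L3] — begin 0,0,0
L1 α=1/2: [114, 181/2, 51/2]
L2 α=1/2: [140, 583/4, 383/4]
L3 α=2/3: [48, 333/4, 2311/12]
→ [48, 83, 193]


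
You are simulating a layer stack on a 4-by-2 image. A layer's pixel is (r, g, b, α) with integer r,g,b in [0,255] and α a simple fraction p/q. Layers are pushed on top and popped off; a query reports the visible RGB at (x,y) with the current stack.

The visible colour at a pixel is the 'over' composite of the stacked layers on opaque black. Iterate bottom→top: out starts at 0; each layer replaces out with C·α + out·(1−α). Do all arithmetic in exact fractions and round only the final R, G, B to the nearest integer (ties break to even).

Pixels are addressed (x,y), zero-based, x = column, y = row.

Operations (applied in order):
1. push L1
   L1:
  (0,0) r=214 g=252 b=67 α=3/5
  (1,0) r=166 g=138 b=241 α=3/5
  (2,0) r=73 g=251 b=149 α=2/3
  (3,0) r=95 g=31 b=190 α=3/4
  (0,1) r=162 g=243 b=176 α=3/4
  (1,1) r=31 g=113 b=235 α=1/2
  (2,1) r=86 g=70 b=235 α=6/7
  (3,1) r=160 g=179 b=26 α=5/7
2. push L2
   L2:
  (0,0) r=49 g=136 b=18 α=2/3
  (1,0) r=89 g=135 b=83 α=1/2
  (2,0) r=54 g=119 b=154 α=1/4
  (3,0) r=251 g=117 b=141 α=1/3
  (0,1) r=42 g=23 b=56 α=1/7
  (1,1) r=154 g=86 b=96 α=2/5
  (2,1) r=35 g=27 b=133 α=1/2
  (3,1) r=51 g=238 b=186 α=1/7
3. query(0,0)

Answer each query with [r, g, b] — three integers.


query (0,0) [L1,L2] — begin 0,0,0
+L1 (α=3/5) → [642/5, 756/5, 201/5]
+L2 (α=2/3) → [1132/15, 2116/15, 127/5]
→ [75, 141, 25]


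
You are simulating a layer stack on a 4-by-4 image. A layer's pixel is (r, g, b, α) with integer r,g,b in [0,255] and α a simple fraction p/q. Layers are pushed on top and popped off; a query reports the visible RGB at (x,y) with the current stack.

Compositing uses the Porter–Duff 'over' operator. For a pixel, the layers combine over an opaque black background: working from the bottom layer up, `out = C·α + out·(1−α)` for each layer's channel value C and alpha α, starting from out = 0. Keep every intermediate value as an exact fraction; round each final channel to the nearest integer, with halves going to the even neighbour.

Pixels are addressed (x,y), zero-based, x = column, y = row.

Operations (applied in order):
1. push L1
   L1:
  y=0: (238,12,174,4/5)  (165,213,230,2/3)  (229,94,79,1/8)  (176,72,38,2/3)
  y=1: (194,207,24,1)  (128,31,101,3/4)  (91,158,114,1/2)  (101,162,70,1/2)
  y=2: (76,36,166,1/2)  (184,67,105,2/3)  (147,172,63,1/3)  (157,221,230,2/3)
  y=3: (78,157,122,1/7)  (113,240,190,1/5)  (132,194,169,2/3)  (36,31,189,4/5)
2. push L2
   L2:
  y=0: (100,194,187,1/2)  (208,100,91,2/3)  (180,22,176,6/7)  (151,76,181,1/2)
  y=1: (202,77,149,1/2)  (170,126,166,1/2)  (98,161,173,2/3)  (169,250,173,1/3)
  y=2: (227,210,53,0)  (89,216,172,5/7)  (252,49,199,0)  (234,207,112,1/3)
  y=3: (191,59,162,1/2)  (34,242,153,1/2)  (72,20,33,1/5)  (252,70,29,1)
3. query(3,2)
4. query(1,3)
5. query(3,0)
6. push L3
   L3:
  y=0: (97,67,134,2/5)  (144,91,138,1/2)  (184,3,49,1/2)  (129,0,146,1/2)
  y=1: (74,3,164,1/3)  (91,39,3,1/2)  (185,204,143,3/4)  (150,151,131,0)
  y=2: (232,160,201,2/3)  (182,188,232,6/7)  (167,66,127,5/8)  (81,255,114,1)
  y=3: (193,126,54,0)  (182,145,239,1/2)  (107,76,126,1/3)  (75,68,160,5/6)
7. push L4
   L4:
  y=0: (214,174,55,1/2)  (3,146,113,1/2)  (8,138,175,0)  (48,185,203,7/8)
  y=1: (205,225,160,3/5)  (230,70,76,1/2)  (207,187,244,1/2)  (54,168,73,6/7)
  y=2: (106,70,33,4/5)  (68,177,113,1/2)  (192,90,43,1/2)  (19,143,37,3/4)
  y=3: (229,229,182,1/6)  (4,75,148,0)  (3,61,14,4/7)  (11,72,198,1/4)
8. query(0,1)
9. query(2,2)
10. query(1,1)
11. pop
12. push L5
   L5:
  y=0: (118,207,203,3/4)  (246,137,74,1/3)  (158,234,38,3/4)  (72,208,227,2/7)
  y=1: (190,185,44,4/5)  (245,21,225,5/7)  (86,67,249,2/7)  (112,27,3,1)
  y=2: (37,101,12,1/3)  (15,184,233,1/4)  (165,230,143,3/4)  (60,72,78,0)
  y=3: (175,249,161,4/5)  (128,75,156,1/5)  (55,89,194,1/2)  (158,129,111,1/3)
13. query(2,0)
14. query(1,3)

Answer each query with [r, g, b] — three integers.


at x=3,y=2 over L1,L2:
L1 α=2/3: [314/3, 442/3, 460/3]
L2 α=1/3: [1330/9, 1505/9, 1256/9]
= [148, 167, 140]

(1,3) stack=L1,L2; from [0,0,0]:
+L1 (α=1/5) → [113/5, 48, 38]
+L2 (α=1/2) → [283/10, 145, 191/2]
→ [28, 145, 96]

(3,0) stack=L1,L2; from [0,0,0]:
L1 α=2/3: [352/3, 48, 76/3]
L2 α=1/2: [805/6, 62, 619/6]
= [134, 62, 103]

at x=0,y=1 over L1,L2,L3,L4:
+L1 (α=1) → [194, 207, 24]
+L2 (α=1/2) → [198, 142, 173/2]
+L3 (α=1/3) → [470/3, 287/3, 337/3]
+L4 (α=3/5) → [557/3, 2599/15, 2114/15]
rounded: [186, 173, 141]

(2,2) stack=L1,L2,L3,L4; from [0,0,0]:
L1 α=1/3: [49, 172/3, 21]
L2 α=0: [49, 172/3, 21]
L3 α=5/8: [491/4, 251/4, 349/4]
L4 α=1/2: [1259/8, 611/8, 521/8]
= [157, 76, 65]

query (1,1) [L1,L2,L3,L4] — begin 0,0,0
L1 α=3/4: [96, 93/4, 303/4]
L2 α=1/2: [133, 597/8, 967/8]
L3 α=1/2: [112, 909/16, 991/16]
L4 α=1/2: [171, 2029/32, 2207/32]
→ [171, 63, 69]

(2,0) stack=L1,L2,L3,L5; from [0,0,0]:
after L1 α=1/8: [229/8, 47/4, 79/8]
after L2 α=6/7: [1267/8, 575/28, 8527/56]
after L3 α=1/2: [2739/16, 659/56, 11271/112]
after L5 α=3/4: [10323/64, 39971/224, 24039/448]
rounded: [161, 178, 54]

at x=1,y=3 over L1,L2,L3,L5:
L1 α=1/5: [113/5, 48, 38]
L2 α=1/2: [283/10, 145, 191/2]
L3 α=1/2: [2103/20, 145, 669/4]
L5 α=1/5: [2743/25, 131, 165]
rounded: [110, 131, 165]


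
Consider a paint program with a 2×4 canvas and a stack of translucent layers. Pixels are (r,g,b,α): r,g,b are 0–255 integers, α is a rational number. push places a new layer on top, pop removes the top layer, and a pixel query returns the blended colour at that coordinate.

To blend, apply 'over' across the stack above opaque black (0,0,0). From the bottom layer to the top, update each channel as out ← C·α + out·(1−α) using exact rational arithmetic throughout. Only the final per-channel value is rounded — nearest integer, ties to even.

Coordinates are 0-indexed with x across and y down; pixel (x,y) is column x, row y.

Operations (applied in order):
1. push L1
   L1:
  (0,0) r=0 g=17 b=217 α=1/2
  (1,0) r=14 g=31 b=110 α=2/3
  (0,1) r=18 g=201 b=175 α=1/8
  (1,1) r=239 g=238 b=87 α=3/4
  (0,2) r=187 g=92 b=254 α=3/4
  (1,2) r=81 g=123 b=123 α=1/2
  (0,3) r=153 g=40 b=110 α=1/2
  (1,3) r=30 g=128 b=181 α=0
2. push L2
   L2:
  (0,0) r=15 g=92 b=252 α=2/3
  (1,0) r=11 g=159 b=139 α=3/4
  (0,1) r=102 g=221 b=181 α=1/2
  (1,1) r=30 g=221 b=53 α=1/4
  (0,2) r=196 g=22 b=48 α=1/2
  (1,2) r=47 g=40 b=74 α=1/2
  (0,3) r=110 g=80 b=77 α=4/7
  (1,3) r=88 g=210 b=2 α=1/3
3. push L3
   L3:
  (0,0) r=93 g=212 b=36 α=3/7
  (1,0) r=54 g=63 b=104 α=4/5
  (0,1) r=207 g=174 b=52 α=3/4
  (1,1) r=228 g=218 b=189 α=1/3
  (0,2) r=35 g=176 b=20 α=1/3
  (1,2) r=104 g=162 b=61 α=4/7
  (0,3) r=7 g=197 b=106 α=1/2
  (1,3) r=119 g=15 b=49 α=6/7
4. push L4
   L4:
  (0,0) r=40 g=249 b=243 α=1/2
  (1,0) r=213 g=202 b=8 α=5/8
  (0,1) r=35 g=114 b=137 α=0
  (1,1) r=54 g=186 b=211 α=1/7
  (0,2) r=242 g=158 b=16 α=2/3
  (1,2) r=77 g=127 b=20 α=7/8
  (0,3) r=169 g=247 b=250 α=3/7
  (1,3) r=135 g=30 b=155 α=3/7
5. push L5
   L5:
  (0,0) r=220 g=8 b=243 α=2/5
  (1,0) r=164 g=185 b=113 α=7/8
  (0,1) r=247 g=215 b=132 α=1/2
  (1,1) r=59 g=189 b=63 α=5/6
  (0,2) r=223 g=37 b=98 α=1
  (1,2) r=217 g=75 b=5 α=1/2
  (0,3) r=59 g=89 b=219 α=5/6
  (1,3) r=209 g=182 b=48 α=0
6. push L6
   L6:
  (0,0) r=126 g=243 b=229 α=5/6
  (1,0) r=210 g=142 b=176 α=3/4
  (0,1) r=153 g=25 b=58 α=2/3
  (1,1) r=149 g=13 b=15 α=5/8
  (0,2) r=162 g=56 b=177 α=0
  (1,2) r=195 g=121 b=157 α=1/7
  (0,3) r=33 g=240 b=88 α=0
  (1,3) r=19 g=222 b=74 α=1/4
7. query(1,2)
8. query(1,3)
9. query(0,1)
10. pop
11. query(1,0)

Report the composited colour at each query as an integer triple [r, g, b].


query (1,2) [L1,L2,L3,L4,L5,L6] — begin 0,0,0
+L1 (α=1/2) → [81/2, 123/2, 123/2]
+L2 (α=1/2) → [175/4, 203/4, 271/4]
+L3 (α=4/7) → [2189/28, 3201/28, 1789/28]
+L4 (α=7/8) → [17281/224, 28093/224, 5709/224]
+L5 (α=1/2) → [65889/448, 44893/448, 6829/448]
+L6 (α=1/7) → [241347/1568, 161783/1568, 55655/1568]
= [154, 103, 35]

(1,3) stack=L1,L2,L3,L4,L5,L6; from [0,0,0]:
after L1 α=0: [0, 0, 0]
after L2 α=1/3: [88/3, 70, 2/3]
after L3 α=6/7: [2230/21, 160/7, 884/21]
after L4 α=3/7: [17425/147, 1270/49, 13301/147]
after L5 α=0: [17425/147, 1270/49, 13301/147]
after L6 α=1/4: [4589/49, 3672/49, 16927/196]
= [94, 75, 86]

(0,1) stack=L1,L2,L3,L4,L5,L6; from [0,0,0]:
L1 α=1/8: [9/4, 201/8, 175/8]
L2 α=1/2: [417/8, 1969/16, 1623/16]
L3 α=3/4: [5385/32, 10321/64, 4119/64]
L4 α=0: [5385/32, 10321/64, 4119/64]
L5 α=1/2: [13289/64, 24081/128, 12567/128]
L6 α=2/3: [32873/192, 30481/384, 27415/384]
→ [171, 79, 71]

query (1,0) [L1,L2,L3,L4,L5] — begin 0,0,0
+L1 (α=2/3) → [28/3, 62/3, 220/3]
+L2 (α=3/4) → [127/12, 1493/12, 1471/12]
+L3 (α=4/5) → [2719/60, 4517/60, 6463/60]
+L4 (α=5/8) → [24019/160, 24717/160, 7263/160]
+L5 (α=7/8) → [207699/1280, 231917/1280, 133823/1280]
→ [162, 181, 105]
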